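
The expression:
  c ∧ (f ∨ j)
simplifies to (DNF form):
(c ∧ f) ∨ (c ∧ j)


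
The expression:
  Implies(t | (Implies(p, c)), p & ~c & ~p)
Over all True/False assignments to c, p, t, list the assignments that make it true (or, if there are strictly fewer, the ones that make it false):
is true only for:
  c=False, p=True, t=False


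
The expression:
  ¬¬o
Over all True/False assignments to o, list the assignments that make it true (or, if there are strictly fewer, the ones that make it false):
is true only for:
  o=True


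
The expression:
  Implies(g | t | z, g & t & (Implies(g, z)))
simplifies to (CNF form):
(g | ~z) & (t | ~g) & (z | ~t)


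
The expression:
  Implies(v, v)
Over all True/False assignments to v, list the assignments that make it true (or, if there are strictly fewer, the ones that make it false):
is always true.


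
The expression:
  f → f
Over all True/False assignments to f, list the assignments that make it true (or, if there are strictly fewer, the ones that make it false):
is always true.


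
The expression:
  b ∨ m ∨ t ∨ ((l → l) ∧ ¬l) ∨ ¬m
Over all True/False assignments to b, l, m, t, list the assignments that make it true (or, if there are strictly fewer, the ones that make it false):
is always true.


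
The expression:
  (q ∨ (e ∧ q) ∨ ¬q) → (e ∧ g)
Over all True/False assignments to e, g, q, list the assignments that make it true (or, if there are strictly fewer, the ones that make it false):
is true only for:
  e=True, g=True, q=False;
  e=True, g=True, q=True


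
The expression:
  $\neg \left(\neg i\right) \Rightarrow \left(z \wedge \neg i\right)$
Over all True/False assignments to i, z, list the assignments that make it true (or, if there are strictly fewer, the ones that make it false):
is true only for:
  i=False, z=False;
  i=False, z=True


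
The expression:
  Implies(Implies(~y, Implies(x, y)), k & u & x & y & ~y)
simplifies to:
x & ~y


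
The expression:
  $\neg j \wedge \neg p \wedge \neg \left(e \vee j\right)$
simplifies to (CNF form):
$\neg e \wedge \neg j \wedge \neg p$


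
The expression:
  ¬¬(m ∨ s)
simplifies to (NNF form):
m ∨ s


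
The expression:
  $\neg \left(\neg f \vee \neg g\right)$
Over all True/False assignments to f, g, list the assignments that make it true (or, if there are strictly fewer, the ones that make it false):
is true only for:
  f=True, g=True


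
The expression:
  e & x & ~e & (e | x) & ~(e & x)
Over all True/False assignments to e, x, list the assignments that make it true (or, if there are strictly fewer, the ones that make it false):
is never true.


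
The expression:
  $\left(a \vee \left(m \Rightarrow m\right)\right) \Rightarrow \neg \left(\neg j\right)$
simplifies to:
$j$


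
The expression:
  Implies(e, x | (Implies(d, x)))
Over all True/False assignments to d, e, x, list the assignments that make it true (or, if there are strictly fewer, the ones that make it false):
is false only for:
  d=True, e=True, x=False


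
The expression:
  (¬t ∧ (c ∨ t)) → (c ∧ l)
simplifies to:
l ∨ t ∨ ¬c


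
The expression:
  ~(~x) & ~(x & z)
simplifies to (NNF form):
x & ~z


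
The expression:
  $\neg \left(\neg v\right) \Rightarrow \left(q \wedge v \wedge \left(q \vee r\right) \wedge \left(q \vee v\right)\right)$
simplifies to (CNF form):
$q \vee \neg v$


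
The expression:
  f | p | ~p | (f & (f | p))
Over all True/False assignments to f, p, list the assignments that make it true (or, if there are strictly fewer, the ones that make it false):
is always true.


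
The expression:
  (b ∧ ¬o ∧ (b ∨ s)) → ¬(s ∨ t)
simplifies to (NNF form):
o ∨ (¬s ∧ ¬t) ∨ ¬b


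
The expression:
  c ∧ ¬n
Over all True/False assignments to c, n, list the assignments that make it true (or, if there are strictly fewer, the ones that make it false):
is true only for:
  c=True, n=False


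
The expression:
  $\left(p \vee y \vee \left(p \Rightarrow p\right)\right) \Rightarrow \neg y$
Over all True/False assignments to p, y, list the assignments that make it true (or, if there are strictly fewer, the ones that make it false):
is true only for:
  p=False, y=False;
  p=True, y=False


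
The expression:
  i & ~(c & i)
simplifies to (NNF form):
i & ~c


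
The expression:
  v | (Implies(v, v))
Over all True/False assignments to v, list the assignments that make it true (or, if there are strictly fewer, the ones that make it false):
is always true.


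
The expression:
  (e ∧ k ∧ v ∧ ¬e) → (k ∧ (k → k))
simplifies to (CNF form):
True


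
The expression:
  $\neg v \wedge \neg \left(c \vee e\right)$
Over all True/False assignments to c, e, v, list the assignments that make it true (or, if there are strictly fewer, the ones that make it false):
is true only for:
  c=False, e=False, v=False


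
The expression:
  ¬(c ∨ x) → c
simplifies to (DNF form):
c ∨ x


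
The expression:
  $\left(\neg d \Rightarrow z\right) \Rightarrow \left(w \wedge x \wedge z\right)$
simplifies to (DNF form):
$\left(\neg d \wedge \neg z\right) \vee \left(w \wedge x \wedge z\right)$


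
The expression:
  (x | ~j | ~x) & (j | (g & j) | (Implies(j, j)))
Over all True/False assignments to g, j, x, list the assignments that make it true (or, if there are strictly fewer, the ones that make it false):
is always true.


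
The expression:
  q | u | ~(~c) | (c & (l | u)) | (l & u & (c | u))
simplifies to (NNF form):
c | q | u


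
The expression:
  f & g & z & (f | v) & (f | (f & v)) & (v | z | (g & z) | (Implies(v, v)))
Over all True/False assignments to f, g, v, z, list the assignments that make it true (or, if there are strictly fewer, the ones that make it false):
is true only for:
  f=True, g=True, v=False, z=True;
  f=True, g=True, v=True, z=True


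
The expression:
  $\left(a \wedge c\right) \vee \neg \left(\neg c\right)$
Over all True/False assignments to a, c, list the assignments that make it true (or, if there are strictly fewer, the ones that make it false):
is true only for:
  a=False, c=True;
  a=True, c=True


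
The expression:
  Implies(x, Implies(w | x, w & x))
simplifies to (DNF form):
w | ~x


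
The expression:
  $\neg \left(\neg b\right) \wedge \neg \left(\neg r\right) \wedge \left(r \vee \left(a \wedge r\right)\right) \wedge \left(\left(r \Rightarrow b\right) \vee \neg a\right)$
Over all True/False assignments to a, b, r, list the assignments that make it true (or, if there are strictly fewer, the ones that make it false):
is true only for:
  a=False, b=True, r=True;
  a=True, b=True, r=True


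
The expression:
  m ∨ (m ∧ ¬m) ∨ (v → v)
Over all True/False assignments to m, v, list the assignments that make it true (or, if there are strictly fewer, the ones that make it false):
is always true.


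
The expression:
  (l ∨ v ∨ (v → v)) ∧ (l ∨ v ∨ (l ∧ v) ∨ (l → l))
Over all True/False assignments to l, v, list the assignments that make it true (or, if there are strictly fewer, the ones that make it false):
is always true.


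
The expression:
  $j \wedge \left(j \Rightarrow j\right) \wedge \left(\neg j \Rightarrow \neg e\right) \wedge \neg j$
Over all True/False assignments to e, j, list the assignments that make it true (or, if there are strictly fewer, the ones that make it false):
is never true.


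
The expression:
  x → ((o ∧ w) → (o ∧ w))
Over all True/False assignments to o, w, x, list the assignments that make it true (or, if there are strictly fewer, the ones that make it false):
is always true.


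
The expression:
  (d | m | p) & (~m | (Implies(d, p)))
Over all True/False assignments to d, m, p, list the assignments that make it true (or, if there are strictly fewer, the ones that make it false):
is false only for:
  d=False, m=False, p=False;
  d=True, m=True, p=False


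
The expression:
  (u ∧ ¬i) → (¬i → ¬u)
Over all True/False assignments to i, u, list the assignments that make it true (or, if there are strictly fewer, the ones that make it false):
is false only for:
  i=False, u=True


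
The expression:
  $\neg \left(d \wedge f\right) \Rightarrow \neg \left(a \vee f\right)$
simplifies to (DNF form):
$\left(d \wedge f\right) \vee \left(\neg a \wedge \neg f\right)$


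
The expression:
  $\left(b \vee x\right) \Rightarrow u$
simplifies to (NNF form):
$u \vee \left(\neg b \wedge \neg x\right)$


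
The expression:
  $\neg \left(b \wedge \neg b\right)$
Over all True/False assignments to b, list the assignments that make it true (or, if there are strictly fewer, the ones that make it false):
is always true.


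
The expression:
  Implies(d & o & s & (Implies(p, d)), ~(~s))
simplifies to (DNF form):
True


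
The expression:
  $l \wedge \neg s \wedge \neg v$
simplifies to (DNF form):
$l \wedge \neg s \wedge \neg v$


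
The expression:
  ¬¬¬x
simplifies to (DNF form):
¬x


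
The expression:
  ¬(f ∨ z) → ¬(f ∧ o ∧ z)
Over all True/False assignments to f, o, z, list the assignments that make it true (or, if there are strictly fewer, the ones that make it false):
is always true.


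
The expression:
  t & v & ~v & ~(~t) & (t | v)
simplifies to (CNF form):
False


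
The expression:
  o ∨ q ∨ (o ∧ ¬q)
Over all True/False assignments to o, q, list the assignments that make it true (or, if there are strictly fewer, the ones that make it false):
is false only for:
  o=False, q=False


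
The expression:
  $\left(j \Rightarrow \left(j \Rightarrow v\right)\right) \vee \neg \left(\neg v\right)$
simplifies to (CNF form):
$v \vee \neg j$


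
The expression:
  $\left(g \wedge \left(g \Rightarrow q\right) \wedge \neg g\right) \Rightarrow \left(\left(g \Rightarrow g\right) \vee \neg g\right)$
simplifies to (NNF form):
$\text{True}$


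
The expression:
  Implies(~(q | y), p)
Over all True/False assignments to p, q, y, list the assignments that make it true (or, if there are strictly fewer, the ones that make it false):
is false only for:
  p=False, q=False, y=False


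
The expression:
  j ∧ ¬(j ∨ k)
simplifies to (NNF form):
False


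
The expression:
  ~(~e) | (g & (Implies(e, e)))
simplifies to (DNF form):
e | g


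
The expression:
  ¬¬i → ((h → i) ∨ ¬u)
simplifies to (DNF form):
True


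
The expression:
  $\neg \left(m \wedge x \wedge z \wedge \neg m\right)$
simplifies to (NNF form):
$\text{True}$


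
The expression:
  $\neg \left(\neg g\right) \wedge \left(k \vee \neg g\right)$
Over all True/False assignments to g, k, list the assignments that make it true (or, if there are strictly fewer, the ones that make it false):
is true only for:
  g=True, k=True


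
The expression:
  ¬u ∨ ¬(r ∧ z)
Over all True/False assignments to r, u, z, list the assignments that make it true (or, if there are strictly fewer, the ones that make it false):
is false only for:
  r=True, u=True, z=True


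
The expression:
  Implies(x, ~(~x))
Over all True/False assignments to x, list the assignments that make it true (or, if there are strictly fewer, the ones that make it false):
is always true.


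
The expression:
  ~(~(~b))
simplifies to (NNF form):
~b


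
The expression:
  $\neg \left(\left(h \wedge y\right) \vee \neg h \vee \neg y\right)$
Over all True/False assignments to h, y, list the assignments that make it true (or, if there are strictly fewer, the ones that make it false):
is never true.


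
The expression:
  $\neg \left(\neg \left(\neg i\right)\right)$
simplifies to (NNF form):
$\neg i$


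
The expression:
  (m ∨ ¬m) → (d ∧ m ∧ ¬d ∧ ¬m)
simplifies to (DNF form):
False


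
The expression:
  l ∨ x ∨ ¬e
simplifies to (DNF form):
l ∨ x ∨ ¬e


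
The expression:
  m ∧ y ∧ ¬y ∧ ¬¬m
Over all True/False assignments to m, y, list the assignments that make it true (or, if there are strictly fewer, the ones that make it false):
is never true.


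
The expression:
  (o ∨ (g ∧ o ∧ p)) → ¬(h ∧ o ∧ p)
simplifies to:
¬h ∨ ¬o ∨ ¬p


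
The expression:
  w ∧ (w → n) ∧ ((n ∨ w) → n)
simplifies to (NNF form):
n ∧ w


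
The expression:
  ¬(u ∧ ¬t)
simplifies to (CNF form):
t ∨ ¬u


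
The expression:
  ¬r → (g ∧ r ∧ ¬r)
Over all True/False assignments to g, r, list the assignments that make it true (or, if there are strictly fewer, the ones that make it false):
is true only for:
  g=False, r=True;
  g=True, r=True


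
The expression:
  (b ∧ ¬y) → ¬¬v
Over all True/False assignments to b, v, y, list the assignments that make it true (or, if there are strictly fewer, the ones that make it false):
is false only for:
  b=True, v=False, y=False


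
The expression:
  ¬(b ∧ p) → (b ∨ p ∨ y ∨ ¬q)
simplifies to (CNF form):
b ∨ p ∨ y ∨ ¬q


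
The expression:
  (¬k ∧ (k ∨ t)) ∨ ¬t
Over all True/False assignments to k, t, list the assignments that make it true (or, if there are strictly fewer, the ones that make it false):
is false only for:
  k=True, t=True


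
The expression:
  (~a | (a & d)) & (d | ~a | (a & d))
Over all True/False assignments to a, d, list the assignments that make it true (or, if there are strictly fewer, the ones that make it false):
is false only for:
  a=True, d=False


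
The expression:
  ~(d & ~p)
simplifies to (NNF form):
p | ~d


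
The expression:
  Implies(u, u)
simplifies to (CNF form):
True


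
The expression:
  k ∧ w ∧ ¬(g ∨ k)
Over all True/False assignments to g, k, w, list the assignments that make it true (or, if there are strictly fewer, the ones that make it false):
is never true.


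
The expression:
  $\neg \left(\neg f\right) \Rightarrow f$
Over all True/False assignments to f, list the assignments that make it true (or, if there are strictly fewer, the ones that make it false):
is always true.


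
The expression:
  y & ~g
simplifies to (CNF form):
y & ~g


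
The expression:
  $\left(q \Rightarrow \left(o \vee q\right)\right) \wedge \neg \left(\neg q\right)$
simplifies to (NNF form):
$q$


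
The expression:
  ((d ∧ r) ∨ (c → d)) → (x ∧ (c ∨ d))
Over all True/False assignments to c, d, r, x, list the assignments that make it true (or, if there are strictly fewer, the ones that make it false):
is true only for:
  c=False, d=True, r=False, x=True;
  c=False, d=True, r=True, x=True;
  c=True, d=False, r=False, x=False;
  c=True, d=False, r=False, x=True;
  c=True, d=False, r=True, x=False;
  c=True, d=False, r=True, x=True;
  c=True, d=True, r=False, x=True;
  c=True, d=True, r=True, x=True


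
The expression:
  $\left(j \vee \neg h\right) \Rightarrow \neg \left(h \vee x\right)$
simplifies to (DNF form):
$\left(h \wedge \neg j\right) \vee \left(\neg h \wedge \neg x\right)$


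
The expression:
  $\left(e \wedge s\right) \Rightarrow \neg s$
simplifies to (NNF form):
$\neg e \vee \neg s$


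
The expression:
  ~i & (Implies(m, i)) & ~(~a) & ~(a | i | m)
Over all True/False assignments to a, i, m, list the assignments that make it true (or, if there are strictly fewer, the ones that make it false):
is never true.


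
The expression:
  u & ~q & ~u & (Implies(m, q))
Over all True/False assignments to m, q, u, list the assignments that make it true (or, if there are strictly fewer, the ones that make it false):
is never true.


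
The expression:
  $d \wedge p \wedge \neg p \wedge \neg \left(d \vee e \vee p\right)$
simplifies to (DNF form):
$\text{False}$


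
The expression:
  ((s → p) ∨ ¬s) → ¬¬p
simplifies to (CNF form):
p ∨ s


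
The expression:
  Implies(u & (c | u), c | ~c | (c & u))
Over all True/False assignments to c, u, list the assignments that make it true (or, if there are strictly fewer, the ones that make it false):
is always true.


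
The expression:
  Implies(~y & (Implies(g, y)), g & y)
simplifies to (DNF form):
g | y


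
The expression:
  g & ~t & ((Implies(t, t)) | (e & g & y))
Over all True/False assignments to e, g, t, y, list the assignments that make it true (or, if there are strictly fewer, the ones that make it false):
is true only for:
  e=False, g=True, t=False, y=False;
  e=False, g=True, t=False, y=True;
  e=True, g=True, t=False, y=False;
  e=True, g=True, t=False, y=True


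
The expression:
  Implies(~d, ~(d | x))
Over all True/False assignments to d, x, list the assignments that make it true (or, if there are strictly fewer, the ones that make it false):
is false only for:
  d=False, x=True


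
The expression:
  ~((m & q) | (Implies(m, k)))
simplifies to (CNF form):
m & ~k & ~q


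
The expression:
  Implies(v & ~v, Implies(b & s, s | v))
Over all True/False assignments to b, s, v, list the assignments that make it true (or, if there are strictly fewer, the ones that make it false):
is always true.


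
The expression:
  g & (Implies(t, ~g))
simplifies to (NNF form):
g & ~t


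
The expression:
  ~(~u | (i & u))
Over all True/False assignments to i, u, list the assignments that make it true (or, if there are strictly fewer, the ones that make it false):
is true only for:
  i=False, u=True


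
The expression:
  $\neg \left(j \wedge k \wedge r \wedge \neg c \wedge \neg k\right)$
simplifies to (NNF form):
$\text{True}$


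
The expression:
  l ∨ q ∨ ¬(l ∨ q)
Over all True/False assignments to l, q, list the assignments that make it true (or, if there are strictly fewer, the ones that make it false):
is always true.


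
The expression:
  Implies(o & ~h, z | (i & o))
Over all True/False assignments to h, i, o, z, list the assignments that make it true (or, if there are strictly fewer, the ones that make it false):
is false only for:
  h=False, i=False, o=True, z=False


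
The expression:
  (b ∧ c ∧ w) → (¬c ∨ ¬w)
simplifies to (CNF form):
¬b ∨ ¬c ∨ ¬w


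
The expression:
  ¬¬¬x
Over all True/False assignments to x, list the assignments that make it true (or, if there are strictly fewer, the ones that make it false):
is true only for:
  x=False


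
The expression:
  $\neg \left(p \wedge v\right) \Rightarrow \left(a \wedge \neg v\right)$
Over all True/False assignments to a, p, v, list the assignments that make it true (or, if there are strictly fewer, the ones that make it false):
is true only for:
  a=False, p=True, v=True;
  a=True, p=False, v=False;
  a=True, p=True, v=False;
  a=True, p=True, v=True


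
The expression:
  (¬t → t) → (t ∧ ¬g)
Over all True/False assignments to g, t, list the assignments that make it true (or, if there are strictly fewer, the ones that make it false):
is false only for:
  g=True, t=True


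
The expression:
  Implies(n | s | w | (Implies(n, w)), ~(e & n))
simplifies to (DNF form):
~e | ~n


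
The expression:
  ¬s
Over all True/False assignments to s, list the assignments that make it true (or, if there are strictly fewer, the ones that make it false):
is true only for:
  s=False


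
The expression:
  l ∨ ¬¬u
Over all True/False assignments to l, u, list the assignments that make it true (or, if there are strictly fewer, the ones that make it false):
is false only for:
  l=False, u=False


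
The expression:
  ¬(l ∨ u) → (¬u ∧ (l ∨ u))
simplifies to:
l ∨ u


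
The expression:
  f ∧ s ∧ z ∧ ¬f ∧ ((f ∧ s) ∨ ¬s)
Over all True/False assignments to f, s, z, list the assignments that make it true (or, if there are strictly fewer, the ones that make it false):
is never true.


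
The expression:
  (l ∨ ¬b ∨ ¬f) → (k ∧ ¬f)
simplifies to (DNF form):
(k ∧ ¬f) ∨ (b ∧ f ∧ ¬l)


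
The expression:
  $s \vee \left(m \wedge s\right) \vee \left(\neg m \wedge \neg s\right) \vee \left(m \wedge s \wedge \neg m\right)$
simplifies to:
$s \vee \neg m$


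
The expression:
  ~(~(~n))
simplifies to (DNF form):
~n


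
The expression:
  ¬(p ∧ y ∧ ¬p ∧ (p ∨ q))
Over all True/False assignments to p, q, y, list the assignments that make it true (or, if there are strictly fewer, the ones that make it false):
is always true.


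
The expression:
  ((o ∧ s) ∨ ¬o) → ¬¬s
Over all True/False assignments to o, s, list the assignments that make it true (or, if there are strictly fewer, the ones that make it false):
is false only for:
  o=False, s=False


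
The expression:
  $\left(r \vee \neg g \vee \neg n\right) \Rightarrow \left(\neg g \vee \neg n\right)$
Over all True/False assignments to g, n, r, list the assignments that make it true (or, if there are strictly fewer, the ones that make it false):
is false only for:
  g=True, n=True, r=True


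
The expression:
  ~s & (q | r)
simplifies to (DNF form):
(q & ~s) | (r & ~s)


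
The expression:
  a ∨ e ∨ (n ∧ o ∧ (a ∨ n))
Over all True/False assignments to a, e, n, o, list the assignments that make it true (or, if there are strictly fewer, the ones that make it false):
is false only for:
  a=False, e=False, n=False, o=False;
  a=False, e=False, n=False, o=True;
  a=False, e=False, n=True, o=False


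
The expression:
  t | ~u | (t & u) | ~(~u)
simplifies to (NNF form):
True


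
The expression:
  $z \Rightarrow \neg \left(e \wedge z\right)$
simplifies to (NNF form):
$\neg e \vee \neg z$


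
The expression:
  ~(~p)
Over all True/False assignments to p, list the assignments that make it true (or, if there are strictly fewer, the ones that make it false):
is true only for:
  p=True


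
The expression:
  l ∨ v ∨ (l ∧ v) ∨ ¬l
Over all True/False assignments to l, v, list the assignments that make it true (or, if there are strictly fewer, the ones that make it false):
is always true.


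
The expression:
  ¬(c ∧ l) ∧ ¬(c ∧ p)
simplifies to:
(¬l ∧ ¬p) ∨ ¬c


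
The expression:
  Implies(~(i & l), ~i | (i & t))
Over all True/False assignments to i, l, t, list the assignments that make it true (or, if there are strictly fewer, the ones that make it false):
is false only for:
  i=True, l=False, t=False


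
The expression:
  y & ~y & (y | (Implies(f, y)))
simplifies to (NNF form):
False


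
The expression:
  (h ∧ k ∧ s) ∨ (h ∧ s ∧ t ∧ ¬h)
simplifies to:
h ∧ k ∧ s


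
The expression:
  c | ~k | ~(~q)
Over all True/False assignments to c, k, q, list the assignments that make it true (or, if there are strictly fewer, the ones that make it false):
is false only for:
  c=False, k=True, q=False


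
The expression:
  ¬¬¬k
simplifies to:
¬k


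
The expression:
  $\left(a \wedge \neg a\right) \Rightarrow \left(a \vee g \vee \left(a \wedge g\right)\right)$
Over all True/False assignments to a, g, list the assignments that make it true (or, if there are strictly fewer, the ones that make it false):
is always true.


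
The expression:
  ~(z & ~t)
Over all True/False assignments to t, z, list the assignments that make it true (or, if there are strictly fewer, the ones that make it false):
is false only for:
  t=False, z=True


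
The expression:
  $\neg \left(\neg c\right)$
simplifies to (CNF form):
$c$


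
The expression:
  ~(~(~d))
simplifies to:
~d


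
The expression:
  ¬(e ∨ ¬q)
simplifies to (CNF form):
q ∧ ¬e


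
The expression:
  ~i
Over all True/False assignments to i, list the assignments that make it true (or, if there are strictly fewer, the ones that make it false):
is true only for:
  i=False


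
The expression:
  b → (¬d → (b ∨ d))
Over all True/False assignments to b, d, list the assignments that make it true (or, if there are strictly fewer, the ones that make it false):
is always true.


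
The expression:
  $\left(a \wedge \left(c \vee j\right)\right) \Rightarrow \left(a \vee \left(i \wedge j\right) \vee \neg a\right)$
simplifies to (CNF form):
$\text{True}$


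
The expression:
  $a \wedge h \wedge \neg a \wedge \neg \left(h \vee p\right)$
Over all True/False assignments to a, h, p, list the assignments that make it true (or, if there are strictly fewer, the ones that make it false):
is never true.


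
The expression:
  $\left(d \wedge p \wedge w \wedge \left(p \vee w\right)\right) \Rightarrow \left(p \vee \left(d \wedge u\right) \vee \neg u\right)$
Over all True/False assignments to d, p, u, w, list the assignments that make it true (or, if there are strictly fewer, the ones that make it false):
is always true.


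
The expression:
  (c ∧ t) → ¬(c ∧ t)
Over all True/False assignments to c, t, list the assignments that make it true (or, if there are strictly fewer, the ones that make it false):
is false only for:
  c=True, t=True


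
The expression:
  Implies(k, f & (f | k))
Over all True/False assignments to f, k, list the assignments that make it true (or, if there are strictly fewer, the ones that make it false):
is false only for:
  f=False, k=True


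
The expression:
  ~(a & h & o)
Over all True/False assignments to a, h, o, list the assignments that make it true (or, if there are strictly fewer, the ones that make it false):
is false only for:
  a=True, h=True, o=True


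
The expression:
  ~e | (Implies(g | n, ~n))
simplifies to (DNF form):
~e | ~n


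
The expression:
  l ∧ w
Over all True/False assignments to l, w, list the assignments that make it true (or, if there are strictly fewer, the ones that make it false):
is true only for:
  l=True, w=True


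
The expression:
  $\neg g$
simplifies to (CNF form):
$\neg g$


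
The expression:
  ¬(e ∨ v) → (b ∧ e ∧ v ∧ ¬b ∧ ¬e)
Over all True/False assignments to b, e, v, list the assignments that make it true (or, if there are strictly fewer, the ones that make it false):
is false only for:
  b=False, e=False, v=False;
  b=True, e=False, v=False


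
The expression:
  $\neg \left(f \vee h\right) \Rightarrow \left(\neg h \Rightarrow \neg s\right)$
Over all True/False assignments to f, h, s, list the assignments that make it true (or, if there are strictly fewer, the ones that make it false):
is false only for:
  f=False, h=False, s=True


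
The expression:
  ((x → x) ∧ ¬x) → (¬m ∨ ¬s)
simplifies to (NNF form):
x ∨ ¬m ∨ ¬s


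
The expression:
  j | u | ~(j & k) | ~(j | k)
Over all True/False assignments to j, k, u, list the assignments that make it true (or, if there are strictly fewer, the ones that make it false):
is always true.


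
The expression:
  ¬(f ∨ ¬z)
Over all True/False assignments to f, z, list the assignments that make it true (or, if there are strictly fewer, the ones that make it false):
is true only for:
  f=False, z=True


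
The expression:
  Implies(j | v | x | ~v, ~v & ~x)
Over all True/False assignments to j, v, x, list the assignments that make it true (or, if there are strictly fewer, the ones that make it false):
is true only for:
  j=False, v=False, x=False;
  j=True, v=False, x=False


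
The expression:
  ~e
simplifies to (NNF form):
~e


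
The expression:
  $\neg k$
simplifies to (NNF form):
$\neg k$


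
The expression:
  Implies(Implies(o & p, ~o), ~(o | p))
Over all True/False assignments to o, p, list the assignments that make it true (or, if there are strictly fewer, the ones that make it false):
is true only for:
  o=False, p=False;
  o=True, p=True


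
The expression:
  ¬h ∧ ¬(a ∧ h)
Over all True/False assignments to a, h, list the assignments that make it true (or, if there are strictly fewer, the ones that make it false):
is true only for:
  a=False, h=False;
  a=True, h=False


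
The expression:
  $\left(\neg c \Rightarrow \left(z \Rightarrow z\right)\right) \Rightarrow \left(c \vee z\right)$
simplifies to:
$c \vee z$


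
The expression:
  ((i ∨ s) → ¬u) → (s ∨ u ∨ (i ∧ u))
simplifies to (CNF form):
s ∨ u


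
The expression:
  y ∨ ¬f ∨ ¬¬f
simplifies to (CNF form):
True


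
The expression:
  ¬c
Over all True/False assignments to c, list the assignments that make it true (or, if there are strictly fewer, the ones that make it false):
is true only for:
  c=False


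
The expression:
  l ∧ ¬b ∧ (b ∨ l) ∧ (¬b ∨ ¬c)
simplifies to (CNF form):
l ∧ ¬b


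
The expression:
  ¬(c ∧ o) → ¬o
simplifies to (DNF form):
c ∨ ¬o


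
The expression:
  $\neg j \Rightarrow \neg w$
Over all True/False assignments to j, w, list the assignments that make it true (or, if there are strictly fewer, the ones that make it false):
is false only for:
  j=False, w=True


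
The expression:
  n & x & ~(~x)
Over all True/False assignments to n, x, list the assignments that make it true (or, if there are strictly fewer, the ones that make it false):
is true only for:
  n=True, x=True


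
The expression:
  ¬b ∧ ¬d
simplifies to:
¬b ∧ ¬d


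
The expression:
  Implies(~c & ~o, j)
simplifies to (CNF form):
c | j | o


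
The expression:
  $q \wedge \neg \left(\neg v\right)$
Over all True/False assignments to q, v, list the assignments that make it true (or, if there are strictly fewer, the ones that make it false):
is true only for:
  q=True, v=True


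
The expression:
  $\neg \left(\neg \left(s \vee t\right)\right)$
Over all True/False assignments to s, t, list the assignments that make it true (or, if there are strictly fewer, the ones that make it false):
is false only for:
  s=False, t=False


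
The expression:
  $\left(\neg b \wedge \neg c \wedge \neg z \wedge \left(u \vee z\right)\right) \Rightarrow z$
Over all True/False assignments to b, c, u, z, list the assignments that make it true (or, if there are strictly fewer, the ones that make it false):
is false only for:
  b=False, c=False, u=True, z=False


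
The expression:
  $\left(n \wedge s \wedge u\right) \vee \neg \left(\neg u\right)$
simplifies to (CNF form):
$u$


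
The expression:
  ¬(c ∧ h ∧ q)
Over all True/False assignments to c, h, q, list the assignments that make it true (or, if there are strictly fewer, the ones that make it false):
is false only for:
  c=True, h=True, q=True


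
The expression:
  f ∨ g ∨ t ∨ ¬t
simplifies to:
True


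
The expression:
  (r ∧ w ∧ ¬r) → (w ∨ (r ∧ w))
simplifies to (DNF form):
True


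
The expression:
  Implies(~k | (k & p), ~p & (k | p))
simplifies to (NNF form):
k & ~p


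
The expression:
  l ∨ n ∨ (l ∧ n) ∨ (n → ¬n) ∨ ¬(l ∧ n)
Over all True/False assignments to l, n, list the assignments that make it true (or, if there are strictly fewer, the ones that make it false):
is always true.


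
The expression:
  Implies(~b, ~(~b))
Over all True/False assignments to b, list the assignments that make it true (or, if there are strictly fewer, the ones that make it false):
is true only for:
  b=True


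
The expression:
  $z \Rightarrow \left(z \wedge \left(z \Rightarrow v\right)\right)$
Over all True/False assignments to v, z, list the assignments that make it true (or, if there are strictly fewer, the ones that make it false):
is false only for:
  v=False, z=True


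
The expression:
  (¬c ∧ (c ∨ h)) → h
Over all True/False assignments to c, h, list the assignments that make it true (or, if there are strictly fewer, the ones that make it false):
is always true.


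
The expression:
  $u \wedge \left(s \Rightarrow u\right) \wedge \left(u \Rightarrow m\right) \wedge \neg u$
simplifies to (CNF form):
$\text{False}$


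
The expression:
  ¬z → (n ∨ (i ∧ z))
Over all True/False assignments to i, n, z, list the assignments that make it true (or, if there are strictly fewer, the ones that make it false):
is false only for:
  i=False, n=False, z=False;
  i=True, n=False, z=False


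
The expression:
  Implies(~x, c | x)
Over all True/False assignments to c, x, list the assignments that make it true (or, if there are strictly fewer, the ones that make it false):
is false only for:
  c=False, x=False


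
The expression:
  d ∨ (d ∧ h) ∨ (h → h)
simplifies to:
True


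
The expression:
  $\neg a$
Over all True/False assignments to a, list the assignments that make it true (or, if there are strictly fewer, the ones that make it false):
is true only for:
  a=False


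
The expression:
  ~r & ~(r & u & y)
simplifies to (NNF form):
~r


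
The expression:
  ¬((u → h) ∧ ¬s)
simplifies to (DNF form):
s ∨ (u ∧ ¬h)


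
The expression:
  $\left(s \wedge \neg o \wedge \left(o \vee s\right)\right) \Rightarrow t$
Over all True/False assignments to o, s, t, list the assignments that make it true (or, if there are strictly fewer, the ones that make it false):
is false only for:
  o=False, s=True, t=False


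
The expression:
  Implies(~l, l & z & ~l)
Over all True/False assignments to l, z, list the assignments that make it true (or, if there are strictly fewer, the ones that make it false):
is true only for:
  l=True, z=False;
  l=True, z=True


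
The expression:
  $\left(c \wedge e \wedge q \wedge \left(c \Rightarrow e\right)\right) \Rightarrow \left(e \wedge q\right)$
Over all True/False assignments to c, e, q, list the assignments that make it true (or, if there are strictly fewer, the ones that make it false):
is always true.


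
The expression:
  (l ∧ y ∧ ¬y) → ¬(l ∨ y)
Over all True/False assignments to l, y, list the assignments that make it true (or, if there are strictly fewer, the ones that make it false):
is always true.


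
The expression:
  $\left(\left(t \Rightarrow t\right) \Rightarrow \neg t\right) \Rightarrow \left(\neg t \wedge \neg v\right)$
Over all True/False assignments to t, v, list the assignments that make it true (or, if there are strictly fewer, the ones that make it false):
is false only for:
  t=False, v=True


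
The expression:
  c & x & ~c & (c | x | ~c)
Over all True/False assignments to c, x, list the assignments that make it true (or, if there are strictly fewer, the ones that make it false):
is never true.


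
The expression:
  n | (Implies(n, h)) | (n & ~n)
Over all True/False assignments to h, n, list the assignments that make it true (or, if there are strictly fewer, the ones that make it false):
is always true.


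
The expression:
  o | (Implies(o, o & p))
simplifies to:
True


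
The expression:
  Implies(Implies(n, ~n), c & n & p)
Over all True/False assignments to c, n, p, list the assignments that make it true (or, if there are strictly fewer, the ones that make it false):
is true only for:
  c=False, n=True, p=False;
  c=False, n=True, p=True;
  c=True, n=True, p=False;
  c=True, n=True, p=True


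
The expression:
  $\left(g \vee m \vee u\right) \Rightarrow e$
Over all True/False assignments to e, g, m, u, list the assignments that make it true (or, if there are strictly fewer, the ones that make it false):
is false only for:
  e=False, g=False, m=False, u=True;
  e=False, g=False, m=True, u=False;
  e=False, g=False, m=True, u=True;
  e=False, g=True, m=False, u=False;
  e=False, g=True, m=False, u=True;
  e=False, g=True, m=True, u=False;
  e=False, g=True, m=True, u=True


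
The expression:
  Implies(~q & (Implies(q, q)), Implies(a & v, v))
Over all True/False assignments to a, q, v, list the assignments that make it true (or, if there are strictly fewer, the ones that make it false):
is always true.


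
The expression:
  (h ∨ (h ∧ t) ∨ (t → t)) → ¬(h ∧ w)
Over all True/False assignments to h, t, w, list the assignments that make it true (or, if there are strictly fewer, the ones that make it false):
is false only for:
  h=True, t=False, w=True;
  h=True, t=True, w=True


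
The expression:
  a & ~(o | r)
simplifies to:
a & ~o & ~r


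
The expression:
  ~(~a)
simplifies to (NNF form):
a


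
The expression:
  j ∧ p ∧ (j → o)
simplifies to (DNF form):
j ∧ o ∧ p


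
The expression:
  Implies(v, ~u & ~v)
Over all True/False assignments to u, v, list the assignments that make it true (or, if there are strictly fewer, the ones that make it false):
is true only for:
  u=False, v=False;
  u=True, v=False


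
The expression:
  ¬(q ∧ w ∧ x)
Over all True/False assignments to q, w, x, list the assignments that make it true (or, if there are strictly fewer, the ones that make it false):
is false only for:
  q=True, w=True, x=True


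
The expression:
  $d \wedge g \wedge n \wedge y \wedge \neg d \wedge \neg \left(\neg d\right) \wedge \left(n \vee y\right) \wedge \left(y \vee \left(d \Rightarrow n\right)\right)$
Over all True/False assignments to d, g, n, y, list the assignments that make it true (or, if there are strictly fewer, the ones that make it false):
is never true.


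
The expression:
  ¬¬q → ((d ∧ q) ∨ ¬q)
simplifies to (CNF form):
d ∨ ¬q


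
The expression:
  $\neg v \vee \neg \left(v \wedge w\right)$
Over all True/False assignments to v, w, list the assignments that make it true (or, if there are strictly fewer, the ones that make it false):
is false only for:
  v=True, w=True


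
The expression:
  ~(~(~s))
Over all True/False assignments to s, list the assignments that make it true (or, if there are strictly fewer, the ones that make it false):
is true only for:
  s=False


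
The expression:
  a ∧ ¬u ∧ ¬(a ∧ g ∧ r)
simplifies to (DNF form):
(a ∧ ¬g ∧ ¬u) ∨ (a ∧ ¬r ∧ ¬u)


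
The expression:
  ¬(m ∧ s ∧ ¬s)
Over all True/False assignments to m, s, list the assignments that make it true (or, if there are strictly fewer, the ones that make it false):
is always true.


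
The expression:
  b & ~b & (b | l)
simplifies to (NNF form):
False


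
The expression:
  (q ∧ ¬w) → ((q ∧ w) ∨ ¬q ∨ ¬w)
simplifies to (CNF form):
True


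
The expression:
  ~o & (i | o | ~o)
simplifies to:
~o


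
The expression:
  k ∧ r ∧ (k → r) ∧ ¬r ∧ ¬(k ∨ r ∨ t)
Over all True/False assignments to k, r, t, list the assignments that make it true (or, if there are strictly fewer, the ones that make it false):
is never true.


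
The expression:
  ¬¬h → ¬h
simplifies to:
¬h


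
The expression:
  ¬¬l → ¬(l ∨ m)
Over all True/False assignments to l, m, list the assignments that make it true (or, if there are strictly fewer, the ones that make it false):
is true only for:
  l=False, m=False;
  l=False, m=True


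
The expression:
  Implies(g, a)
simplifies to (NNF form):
a | ~g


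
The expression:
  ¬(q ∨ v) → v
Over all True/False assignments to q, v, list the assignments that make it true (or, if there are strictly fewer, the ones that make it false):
is false only for:
  q=False, v=False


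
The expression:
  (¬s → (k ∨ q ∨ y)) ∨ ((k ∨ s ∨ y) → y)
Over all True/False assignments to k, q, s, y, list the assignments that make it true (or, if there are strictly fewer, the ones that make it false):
is always true.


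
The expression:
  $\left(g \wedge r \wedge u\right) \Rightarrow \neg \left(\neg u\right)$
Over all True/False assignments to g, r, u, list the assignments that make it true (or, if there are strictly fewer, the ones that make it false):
is always true.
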